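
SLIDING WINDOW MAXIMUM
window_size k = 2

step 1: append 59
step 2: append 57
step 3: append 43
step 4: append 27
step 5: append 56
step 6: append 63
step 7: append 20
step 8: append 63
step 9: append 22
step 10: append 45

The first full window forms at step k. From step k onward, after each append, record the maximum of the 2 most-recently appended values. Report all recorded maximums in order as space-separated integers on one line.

Answer: 59 57 43 56 63 63 63 63 45

Derivation:
step 1: append 59 -> window=[59] (not full yet)
step 2: append 57 -> window=[59, 57] -> max=59
step 3: append 43 -> window=[57, 43] -> max=57
step 4: append 27 -> window=[43, 27] -> max=43
step 5: append 56 -> window=[27, 56] -> max=56
step 6: append 63 -> window=[56, 63] -> max=63
step 7: append 20 -> window=[63, 20] -> max=63
step 8: append 63 -> window=[20, 63] -> max=63
step 9: append 22 -> window=[63, 22] -> max=63
step 10: append 45 -> window=[22, 45] -> max=45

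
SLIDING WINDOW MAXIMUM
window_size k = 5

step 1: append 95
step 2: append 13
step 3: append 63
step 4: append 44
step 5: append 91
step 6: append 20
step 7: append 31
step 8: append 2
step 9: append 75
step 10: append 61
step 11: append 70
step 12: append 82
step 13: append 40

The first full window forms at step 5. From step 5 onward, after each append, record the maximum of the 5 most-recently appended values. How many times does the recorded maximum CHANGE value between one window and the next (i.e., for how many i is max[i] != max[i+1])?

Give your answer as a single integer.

Answer: 3

Derivation:
step 1: append 95 -> window=[95] (not full yet)
step 2: append 13 -> window=[95, 13] (not full yet)
step 3: append 63 -> window=[95, 13, 63] (not full yet)
step 4: append 44 -> window=[95, 13, 63, 44] (not full yet)
step 5: append 91 -> window=[95, 13, 63, 44, 91] -> max=95
step 6: append 20 -> window=[13, 63, 44, 91, 20] -> max=91
step 7: append 31 -> window=[63, 44, 91, 20, 31] -> max=91
step 8: append 2 -> window=[44, 91, 20, 31, 2] -> max=91
step 9: append 75 -> window=[91, 20, 31, 2, 75] -> max=91
step 10: append 61 -> window=[20, 31, 2, 75, 61] -> max=75
step 11: append 70 -> window=[31, 2, 75, 61, 70] -> max=75
step 12: append 82 -> window=[2, 75, 61, 70, 82] -> max=82
step 13: append 40 -> window=[75, 61, 70, 82, 40] -> max=82
Recorded maximums: 95 91 91 91 91 75 75 82 82
Changes between consecutive maximums: 3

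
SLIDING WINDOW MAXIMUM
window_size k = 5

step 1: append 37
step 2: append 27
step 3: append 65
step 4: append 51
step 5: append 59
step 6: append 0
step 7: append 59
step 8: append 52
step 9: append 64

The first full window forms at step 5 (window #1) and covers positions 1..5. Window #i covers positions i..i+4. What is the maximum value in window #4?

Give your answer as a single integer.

Answer: 59

Derivation:
step 1: append 37 -> window=[37] (not full yet)
step 2: append 27 -> window=[37, 27] (not full yet)
step 3: append 65 -> window=[37, 27, 65] (not full yet)
step 4: append 51 -> window=[37, 27, 65, 51] (not full yet)
step 5: append 59 -> window=[37, 27, 65, 51, 59] -> max=65
step 6: append 0 -> window=[27, 65, 51, 59, 0] -> max=65
step 7: append 59 -> window=[65, 51, 59, 0, 59] -> max=65
step 8: append 52 -> window=[51, 59, 0, 59, 52] -> max=59
Window #4 max = 59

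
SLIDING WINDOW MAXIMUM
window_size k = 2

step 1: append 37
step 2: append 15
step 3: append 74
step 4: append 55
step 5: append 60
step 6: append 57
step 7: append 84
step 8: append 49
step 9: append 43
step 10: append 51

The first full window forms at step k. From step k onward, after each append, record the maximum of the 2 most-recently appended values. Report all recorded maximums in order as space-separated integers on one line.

step 1: append 37 -> window=[37] (not full yet)
step 2: append 15 -> window=[37, 15] -> max=37
step 3: append 74 -> window=[15, 74] -> max=74
step 4: append 55 -> window=[74, 55] -> max=74
step 5: append 60 -> window=[55, 60] -> max=60
step 6: append 57 -> window=[60, 57] -> max=60
step 7: append 84 -> window=[57, 84] -> max=84
step 8: append 49 -> window=[84, 49] -> max=84
step 9: append 43 -> window=[49, 43] -> max=49
step 10: append 51 -> window=[43, 51] -> max=51

Answer: 37 74 74 60 60 84 84 49 51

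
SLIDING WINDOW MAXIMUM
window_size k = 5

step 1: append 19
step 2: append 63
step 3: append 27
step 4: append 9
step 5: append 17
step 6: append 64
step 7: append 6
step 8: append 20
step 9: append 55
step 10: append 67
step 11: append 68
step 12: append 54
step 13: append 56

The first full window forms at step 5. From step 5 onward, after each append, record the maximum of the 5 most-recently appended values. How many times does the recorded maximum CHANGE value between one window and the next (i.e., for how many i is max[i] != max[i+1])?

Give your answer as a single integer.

step 1: append 19 -> window=[19] (not full yet)
step 2: append 63 -> window=[19, 63] (not full yet)
step 3: append 27 -> window=[19, 63, 27] (not full yet)
step 4: append 9 -> window=[19, 63, 27, 9] (not full yet)
step 5: append 17 -> window=[19, 63, 27, 9, 17] -> max=63
step 6: append 64 -> window=[63, 27, 9, 17, 64] -> max=64
step 7: append 6 -> window=[27, 9, 17, 64, 6] -> max=64
step 8: append 20 -> window=[9, 17, 64, 6, 20] -> max=64
step 9: append 55 -> window=[17, 64, 6, 20, 55] -> max=64
step 10: append 67 -> window=[64, 6, 20, 55, 67] -> max=67
step 11: append 68 -> window=[6, 20, 55, 67, 68] -> max=68
step 12: append 54 -> window=[20, 55, 67, 68, 54] -> max=68
step 13: append 56 -> window=[55, 67, 68, 54, 56] -> max=68
Recorded maximums: 63 64 64 64 64 67 68 68 68
Changes between consecutive maximums: 3

Answer: 3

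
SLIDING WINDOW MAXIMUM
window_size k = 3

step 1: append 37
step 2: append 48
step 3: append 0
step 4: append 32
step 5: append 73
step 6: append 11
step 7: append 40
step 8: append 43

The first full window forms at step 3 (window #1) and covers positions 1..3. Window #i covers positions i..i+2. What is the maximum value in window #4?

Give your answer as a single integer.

step 1: append 37 -> window=[37] (not full yet)
step 2: append 48 -> window=[37, 48] (not full yet)
step 3: append 0 -> window=[37, 48, 0] -> max=48
step 4: append 32 -> window=[48, 0, 32] -> max=48
step 5: append 73 -> window=[0, 32, 73] -> max=73
step 6: append 11 -> window=[32, 73, 11] -> max=73
Window #4 max = 73

Answer: 73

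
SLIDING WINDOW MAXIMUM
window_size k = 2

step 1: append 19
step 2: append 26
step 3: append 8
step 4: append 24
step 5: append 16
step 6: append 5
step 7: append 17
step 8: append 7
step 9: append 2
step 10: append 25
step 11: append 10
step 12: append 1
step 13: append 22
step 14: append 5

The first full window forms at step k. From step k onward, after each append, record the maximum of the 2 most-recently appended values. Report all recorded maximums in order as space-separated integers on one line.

step 1: append 19 -> window=[19] (not full yet)
step 2: append 26 -> window=[19, 26] -> max=26
step 3: append 8 -> window=[26, 8] -> max=26
step 4: append 24 -> window=[8, 24] -> max=24
step 5: append 16 -> window=[24, 16] -> max=24
step 6: append 5 -> window=[16, 5] -> max=16
step 7: append 17 -> window=[5, 17] -> max=17
step 8: append 7 -> window=[17, 7] -> max=17
step 9: append 2 -> window=[7, 2] -> max=7
step 10: append 25 -> window=[2, 25] -> max=25
step 11: append 10 -> window=[25, 10] -> max=25
step 12: append 1 -> window=[10, 1] -> max=10
step 13: append 22 -> window=[1, 22] -> max=22
step 14: append 5 -> window=[22, 5] -> max=22

Answer: 26 26 24 24 16 17 17 7 25 25 10 22 22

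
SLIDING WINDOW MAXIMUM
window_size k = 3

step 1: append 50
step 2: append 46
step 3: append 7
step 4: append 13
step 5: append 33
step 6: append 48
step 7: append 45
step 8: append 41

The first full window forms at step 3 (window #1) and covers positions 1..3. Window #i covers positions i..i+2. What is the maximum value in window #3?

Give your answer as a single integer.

Answer: 33

Derivation:
step 1: append 50 -> window=[50] (not full yet)
step 2: append 46 -> window=[50, 46] (not full yet)
step 3: append 7 -> window=[50, 46, 7] -> max=50
step 4: append 13 -> window=[46, 7, 13] -> max=46
step 5: append 33 -> window=[7, 13, 33] -> max=33
Window #3 max = 33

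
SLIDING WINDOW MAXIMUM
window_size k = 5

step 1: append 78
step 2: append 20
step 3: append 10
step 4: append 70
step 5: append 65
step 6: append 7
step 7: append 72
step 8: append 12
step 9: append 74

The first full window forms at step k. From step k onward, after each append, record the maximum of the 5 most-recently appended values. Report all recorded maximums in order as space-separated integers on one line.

step 1: append 78 -> window=[78] (not full yet)
step 2: append 20 -> window=[78, 20] (not full yet)
step 3: append 10 -> window=[78, 20, 10] (not full yet)
step 4: append 70 -> window=[78, 20, 10, 70] (not full yet)
step 5: append 65 -> window=[78, 20, 10, 70, 65] -> max=78
step 6: append 7 -> window=[20, 10, 70, 65, 7] -> max=70
step 7: append 72 -> window=[10, 70, 65, 7, 72] -> max=72
step 8: append 12 -> window=[70, 65, 7, 72, 12] -> max=72
step 9: append 74 -> window=[65, 7, 72, 12, 74] -> max=74

Answer: 78 70 72 72 74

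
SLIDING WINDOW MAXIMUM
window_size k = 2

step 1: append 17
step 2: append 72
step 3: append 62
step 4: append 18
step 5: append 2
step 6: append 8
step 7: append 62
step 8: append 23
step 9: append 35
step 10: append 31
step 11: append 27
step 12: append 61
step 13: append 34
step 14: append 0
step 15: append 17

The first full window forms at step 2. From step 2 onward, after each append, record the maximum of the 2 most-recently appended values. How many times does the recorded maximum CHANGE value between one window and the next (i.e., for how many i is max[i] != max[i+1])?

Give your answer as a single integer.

step 1: append 17 -> window=[17] (not full yet)
step 2: append 72 -> window=[17, 72] -> max=72
step 3: append 62 -> window=[72, 62] -> max=72
step 4: append 18 -> window=[62, 18] -> max=62
step 5: append 2 -> window=[18, 2] -> max=18
step 6: append 8 -> window=[2, 8] -> max=8
step 7: append 62 -> window=[8, 62] -> max=62
step 8: append 23 -> window=[62, 23] -> max=62
step 9: append 35 -> window=[23, 35] -> max=35
step 10: append 31 -> window=[35, 31] -> max=35
step 11: append 27 -> window=[31, 27] -> max=31
step 12: append 61 -> window=[27, 61] -> max=61
step 13: append 34 -> window=[61, 34] -> max=61
step 14: append 0 -> window=[34, 0] -> max=34
step 15: append 17 -> window=[0, 17] -> max=17
Recorded maximums: 72 72 62 18 8 62 62 35 35 31 61 61 34 17
Changes between consecutive maximums: 9

Answer: 9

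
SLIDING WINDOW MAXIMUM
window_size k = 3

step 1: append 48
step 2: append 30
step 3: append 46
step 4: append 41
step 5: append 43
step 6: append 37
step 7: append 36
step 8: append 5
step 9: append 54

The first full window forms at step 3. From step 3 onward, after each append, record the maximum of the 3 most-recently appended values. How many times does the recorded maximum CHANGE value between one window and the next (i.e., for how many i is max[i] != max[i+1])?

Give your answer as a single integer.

Answer: 4

Derivation:
step 1: append 48 -> window=[48] (not full yet)
step 2: append 30 -> window=[48, 30] (not full yet)
step 3: append 46 -> window=[48, 30, 46] -> max=48
step 4: append 41 -> window=[30, 46, 41] -> max=46
step 5: append 43 -> window=[46, 41, 43] -> max=46
step 6: append 37 -> window=[41, 43, 37] -> max=43
step 7: append 36 -> window=[43, 37, 36] -> max=43
step 8: append 5 -> window=[37, 36, 5] -> max=37
step 9: append 54 -> window=[36, 5, 54] -> max=54
Recorded maximums: 48 46 46 43 43 37 54
Changes between consecutive maximums: 4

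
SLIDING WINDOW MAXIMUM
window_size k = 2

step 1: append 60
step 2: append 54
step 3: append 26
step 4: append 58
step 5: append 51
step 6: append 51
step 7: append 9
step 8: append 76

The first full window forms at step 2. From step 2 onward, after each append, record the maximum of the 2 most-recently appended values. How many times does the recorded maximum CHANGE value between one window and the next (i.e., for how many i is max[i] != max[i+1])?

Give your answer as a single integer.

step 1: append 60 -> window=[60] (not full yet)
step 2: append 54 -> window=[60, 54] -> max=60
step 3: append 26 -> window=[54, 26] -> max=54
step 4: append 58 -> window=[26, 58] -> max=58
step 5: append 51 -> window=[58, 51] -> max=58
step 6: append 51 -> window=[51, 51] -> max=51
step 7: append 9 -> window=[51, 9] -> max=51
step 8: append 76 -> window=[9, 76] -> max=76
Recorded maximums: 60 54 58 58 51 51 76
Changes between consecutive maximums: 4

Answer: 4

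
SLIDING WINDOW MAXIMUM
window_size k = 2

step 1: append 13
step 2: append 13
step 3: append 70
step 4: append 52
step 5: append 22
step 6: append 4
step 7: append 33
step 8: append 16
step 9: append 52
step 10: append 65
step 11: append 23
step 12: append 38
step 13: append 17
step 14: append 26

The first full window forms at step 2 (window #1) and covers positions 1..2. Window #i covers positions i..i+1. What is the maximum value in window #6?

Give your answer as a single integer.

step 1: append 13 -> window=[13] (not full yet)
step 2: append 13 -> window=[13, 13] -> max=13
step 3: append 70 -> window=[13, 70] -> max=70
step 4: append 52 -> window=[70, 52] -> max=70
step 5: append 22 -> window=[52, 22] -> max=52
step 6: append 4 -> window=[22, 4] -> max=22
step 7: append 33 -> window=[4, 33] -> max=33
Window #6 max = 33

Answer: 33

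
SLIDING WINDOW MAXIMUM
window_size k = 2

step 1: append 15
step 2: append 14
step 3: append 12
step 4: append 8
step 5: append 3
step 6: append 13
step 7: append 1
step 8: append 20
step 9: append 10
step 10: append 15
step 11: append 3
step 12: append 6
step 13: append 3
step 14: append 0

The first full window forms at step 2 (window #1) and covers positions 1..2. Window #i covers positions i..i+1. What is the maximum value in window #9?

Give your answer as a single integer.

step 1: append 15 -> window=[15] (not full yet)
step 2: append 14 -> window=[15, 14] -> max=15
step 3: append 12 -> window=[14, 12] -> max=14
step 4: append 8 -> window=[12, 8] -> max=12
step 5: append 3 -> window=[8, 3] -> max=8
step 6: append 13 -> window=[3, 13] -> max=13
step 7: append 1 -> window=[13, 1] -> max=13
step 8: append 20 -> window=[1, 20] -> max=20
step 9: append 10 -> window=[20, 10] -> max=20
step 10: append 15 -> window=[10, 15] -> max=15
Window #9 max = 15

Answer: 15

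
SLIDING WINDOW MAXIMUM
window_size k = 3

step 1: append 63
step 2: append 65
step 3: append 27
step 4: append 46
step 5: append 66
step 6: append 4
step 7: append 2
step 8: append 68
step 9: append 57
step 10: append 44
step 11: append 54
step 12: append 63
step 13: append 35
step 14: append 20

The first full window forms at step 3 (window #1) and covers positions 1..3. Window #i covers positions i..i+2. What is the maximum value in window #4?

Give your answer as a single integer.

Answer: 66

Derivation:
step 1: append 63 -> window=[63] (not full yet)
step 2: append 65 -> window=[63, 65] (not full yet)
step 3: append 27 -> window=[63, 65, 27] -> max=65
step 4: append 46 -> window=[65, 27, 46] -> max=65
step 5: append 66 -> window=[27, 46, 66] -> max=66
step 6: append 4 -> window=[46, 66, 4] -> max=66
Window #4 max = 66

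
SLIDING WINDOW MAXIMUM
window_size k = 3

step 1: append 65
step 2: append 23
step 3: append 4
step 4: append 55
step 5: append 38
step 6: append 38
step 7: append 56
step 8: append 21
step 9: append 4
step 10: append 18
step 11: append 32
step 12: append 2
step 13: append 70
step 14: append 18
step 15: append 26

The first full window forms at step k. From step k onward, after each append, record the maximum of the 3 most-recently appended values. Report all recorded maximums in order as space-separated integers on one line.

step 1: append 65 -> window=[65] (not full yet)
step 2: append 23 -> window=[65, 23] (not full yet)
step 3: append 4 -> window=[65, 23, 4] -> max=65
step 4: append 55 -> window=[23, 4, 55] -> max=55
step 5: append 38 -> window=[4, 55, 38] -> max=55
step 6: append 38 -> window=[55, 38, 38] -> max=55
step 7: append 56 -> window=[38, 38, 56] -> max=56
step 8: append 21 -> window=[38, 56, 21] -> max=56
step 9: append 4 -> window=[56, 21, 4] -> max=56
step 10: append 18 -> window=[21, 4, 18] -> max=21
step 11: append 32 -> window=[4, 18, 32] -> max=32
step 12: append 2 -> window=[18, 32, 2] -> max=32
step 13: append 70 -> window=[32, 2, 70] -> max=70
step 14: append 18 -> window=[2, 70, 18] -> max=70
step 15: append 26 -> window=[70, 18, 26] -> max=70

Answer: 65 55 55 55 56 56 56 21 32 32 70 70 70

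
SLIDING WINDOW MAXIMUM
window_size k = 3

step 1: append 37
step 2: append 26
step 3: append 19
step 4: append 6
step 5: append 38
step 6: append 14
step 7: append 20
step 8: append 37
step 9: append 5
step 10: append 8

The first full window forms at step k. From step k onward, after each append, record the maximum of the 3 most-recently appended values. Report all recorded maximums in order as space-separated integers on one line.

Answer: 37 26 38 38 38 37 37 37

Derivation:
step 1: append 37 -> window=[37] (not full yet)
step 2: append 26 -> window=[37, 26] (not full yet)
step 3: append 19 -> window=[37, 26, 19] -> max=37
step 4: append 6 -> window=[26, 19, 6] -> max=26
step 5: append 38 -> window=[19, 6, 38] -> max=38
step 6: append 14 -> window=[6, 38, 14] -> max=38
step 7: append 20 -> window=[38, 14, 20] -> max=38
step 8: append 37 -> window=[14, 20, 37] -> max=37
step 9: append 5 -> window=[20, 37, 5] -> max=37
step 10: append 8 -> window=[37, 5, 8] -> max=37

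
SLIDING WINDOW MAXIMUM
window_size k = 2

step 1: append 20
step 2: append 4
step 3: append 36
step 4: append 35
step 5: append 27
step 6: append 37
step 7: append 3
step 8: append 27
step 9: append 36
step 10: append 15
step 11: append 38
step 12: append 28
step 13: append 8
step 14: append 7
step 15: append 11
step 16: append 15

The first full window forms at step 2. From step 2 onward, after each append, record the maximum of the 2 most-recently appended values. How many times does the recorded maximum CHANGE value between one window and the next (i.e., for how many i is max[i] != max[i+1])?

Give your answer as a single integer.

step 1: append 20 -> window=[20] (not full yet)
step 2: append 4 -> window=[20, 4] -> max=20
step 3: append 36 -> window=[4, 36] -> max=36
step 4: append 35 -> window=[36, 35] -> max=36
step 5: append 27 -> window=[35, 27] -> max=35
step 6: append 37 -> window=[27, 37] -> max=37
step 7: append 3 -> window=[37, 3] -> max=37
step 8: append 27 -> window=[3, 27] -> max=27
step 9: append 36 -> window=[27, 36] -> max=36
step 10: append 15 -> window=[36, 15] -> max=36
step 11: append 38 -> window=[15, 38] -> max=38
step 12: append 28 -> window=[38, 28] -> max=38
step 13: append 8 -> window=[28, 8] -> max=28
step 14: append 7 -> window=[8, 7] -> max=8
step 15: append 11 -> window=[7, 11] -> max=11
step 16: append 15 -> window=[11, 15] -> max=15
Recorded maximums: 20 36 36 35 37 37 27 36 36 38 38 28 8 11 15
Changes between consecutive maximums: 10

Answer: 10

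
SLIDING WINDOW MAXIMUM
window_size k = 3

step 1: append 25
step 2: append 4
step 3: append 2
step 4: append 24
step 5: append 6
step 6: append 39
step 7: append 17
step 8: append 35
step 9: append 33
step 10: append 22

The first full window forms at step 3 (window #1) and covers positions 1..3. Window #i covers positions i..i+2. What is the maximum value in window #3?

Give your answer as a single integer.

Answer: 24

Derivation:
step 1: append 25 -> window=[25] (not full yet)
step 2: append 4 -> window=[25, 4] (not full yet)
step 3: append 2 -> window=[25, 4, 2] -> max=25
step 4: append 24 -> window=[4, 2, 24] -> max=24
step 5: append 6 -> window=[2, 24, 6] -> max=24
Window #3 max = 24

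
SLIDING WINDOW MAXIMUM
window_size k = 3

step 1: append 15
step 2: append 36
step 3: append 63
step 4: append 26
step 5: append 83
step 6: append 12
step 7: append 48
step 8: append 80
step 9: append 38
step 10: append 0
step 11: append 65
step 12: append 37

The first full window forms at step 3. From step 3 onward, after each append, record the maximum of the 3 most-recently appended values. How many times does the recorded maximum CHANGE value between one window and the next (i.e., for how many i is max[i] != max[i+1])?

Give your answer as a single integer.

step 1: append 15 -> window=[15] (not full yet)
step 2: append 36 -> window=[15, 36] (not full yet)
step 3: append 63 -> window=[15, 36, 63] -> max=63
step 4: append 26 -> window=[36, 63, 26] -> max=63
step 5: append 83 -> window=[63, 26, 83] -> max=83
step 6: append 12 -> window=[26, 83, 12] -> max=83
step 7: append 48 -> window=[83, 12, 48] -> max=83
step 8: append 80 -> window=[12, 48, 80] -> max=80
step 9: append 38 -> window=[48, 80, 38] -> max=80
step 10: append 0 -> window=[80, 38, 0] -> max=80
step 11: append 65 -> window=[38, 0, 65] -> max=65
step 12: append 37 -> window=[0, 65, 37] -> max=65
Recorded maximums: 63 63 83 83 83 80 80 80 65 65
Changes between consecutive maximums: 3

Answer: 3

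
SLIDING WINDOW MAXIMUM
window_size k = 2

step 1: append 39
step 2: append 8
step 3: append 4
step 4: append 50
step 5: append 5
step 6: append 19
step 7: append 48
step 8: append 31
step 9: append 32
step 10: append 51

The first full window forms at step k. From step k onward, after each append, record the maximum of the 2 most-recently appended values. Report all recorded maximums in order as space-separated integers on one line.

step 1: append 39 -> window=[39] (not full yet)
step 2: append 8 -> window=[39, 8] -> max=39
step 3: append 4 -> window=[8, 4] -> max=8
step 4: append 50 -> window=[4, 50] -> max=50
step 5: append 5 -> window=[50, 5] -> max=50
step 6: append 19 -> window=[5, 19] -> max=19
step 7: append 48 -> window=[19, 48] -> max=48
step 8: append 31 -> window=[48, 31] -> max=48
step 9: append 32 -> window=[31, 32] -> max=32
step 10: append 51 -> window=[32, 51] -> max=51

Answer: 39 8 50 50 19 48 48 32 51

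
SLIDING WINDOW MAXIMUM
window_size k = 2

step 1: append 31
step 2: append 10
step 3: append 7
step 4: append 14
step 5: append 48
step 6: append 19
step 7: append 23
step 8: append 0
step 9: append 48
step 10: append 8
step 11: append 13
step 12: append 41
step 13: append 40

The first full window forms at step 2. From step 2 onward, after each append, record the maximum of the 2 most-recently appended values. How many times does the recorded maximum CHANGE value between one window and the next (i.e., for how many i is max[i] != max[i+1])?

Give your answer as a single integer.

step 1: append 31 -> window=[31] (not full yet)
step 2: append 10 -> window=[31, 10] -> max=31
step 3: append 7 -> window=[10, 7] -> max=10
step 4: append 14 -> window=[7, 14] -> max=14
step 5: append 48 -> window=[14, 48] -> max=48
step 6: append 19 -> window=[48, 19] -> max=48
step 7: append 23 -> window=[19, 23] -> max=23
step 8: append 0 -> window=[23, 0] -> max=23
step 9: append 48 -> window=[0, 48] -> max=48
step 10: append 8 -> window=[48, 8] -> max=48
step 11: append 13 -> window=[8, 13] -> max=13
step 12: append 41 -> window=[13, 41] -> max=41
step 13: append 40 -> window=[41, 40] -> max=41
Recorded maximums: 31 10 14 48 48 23 23 48 48 13 41 41
Changes between consecutive maximums: 7

Answer: 7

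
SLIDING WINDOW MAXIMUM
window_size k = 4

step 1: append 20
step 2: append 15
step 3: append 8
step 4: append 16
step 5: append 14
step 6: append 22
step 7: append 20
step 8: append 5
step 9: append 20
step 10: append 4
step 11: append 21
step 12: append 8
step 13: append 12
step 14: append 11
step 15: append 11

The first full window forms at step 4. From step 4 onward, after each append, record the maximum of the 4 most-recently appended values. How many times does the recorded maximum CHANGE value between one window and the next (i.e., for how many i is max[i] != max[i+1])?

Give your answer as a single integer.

step 1: append 20 -> window=[20] (not full yet)
step 2: append 15 -> window=[20, 15] (not full yet)
step 3: append 8 -> window=[20, 15, 8] (not full yet)
step 4: append 16 -> window=[20, 15, 8, 16] -> max=20
step 5: append 14 -> window=[15, 8, 16, 14] -> max=16
step 6: append 22 -> window=[8, 16, 14, 22] -> max=22
step 7: append 20 -> window=[16, 14, 22, 20] -> max=22
step 8: append 5 -> window=[14, 22, 20, 5] -> max=22
step 9: append 20 -> window=[22, 20, 5, 20] -> max=22
step 10: append 4 -> window=[20, 5, 20, 4] -> max=20
step 11: append 21 -> window=[5, 20, 4, 21] -> max=21
step 12: append 8 -> window=[20, 4, 21, 8] -> max=21
step 13: append 12 -> window=[4, 21, 8, 12] -> max=21
step 14: append 11 -> window=[21, 8, 12, 11] -> max=21
step 15: append 11 -> window=[8, 12, 11, 11] -> max=12
Recorded maximums: 20 16 22 22 22 22 20 21 21 21 21 12
Changes between consecutive maximums: 5

Answer: 5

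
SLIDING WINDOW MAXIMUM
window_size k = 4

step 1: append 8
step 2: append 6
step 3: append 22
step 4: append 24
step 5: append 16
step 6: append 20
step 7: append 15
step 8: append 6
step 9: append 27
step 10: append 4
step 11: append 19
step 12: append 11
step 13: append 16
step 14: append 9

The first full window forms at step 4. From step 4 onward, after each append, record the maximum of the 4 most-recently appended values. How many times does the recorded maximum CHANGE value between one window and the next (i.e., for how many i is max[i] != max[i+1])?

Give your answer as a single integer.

Answer: 3

Derivation:
step 1: append 8 -> window=[8] (not full yet)
step 2: append 6 -> window=[8, 6] (not full yet)
step 3: append 22 -> window=[8, 6, 22] (not full yet)
step 4: append 24 -> window=[8, 6, 22, 24] -> max=24
step 5: append 16 -> window=[6, 22, 24, 16] -> max=24
step 6: append 20 -> window=[22, 24, 16, 20] -> max=24
step 7: append 15 -> window=[24, 16, 20, 15] -> max=24
step 8: append 6 -> window=[16, 20, 15, 6] -> max=20
step 9: append 27 -> window=[20, 15, 6, 27] -> max=27
step 10: append 4 -> window=[15, 6, 27, 4] -> max=27
step 11: append 19 -> window=[6, 27, 4, 19] -> max=27
step 12: append 11 -> window=[27, 4, 19, 11] -> max=27
step 13: append 16 -> window=[4, 19, 11, 16] -> max=19
step 14: append 9 -> window=[19, 11, 16, 9] -> max=19
Recorded maximums: 24 24 24 24 20 27 27 27 27 19 19
Changes between consecutive maximums: 3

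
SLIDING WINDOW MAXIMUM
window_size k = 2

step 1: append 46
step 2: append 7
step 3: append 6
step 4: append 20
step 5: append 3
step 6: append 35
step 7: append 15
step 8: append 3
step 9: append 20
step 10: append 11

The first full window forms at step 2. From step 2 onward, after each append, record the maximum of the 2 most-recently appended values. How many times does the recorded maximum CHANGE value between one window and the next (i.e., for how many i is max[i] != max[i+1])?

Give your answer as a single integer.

step 1: append 46 -> window=[46] (not full yet)
step 2: append 7 -> window=[46, 7] -> max=46
step 3: append 6 -> window=[7, 6] -> max=7
step 4: append 20 -> window=[6, 20] -> max=20
step 5: append 3 -> window=[20, 3] -> max=20
step 6: append 35 -> window=[3, 35] -> max=35
step 7: append 15 -> window=[35, 15] -> max=35
step 8: append 3 -> window=[15, 3] -> max=15
step 9: append 20 -> window=[3, 20] -> max=20
step 10: append 11 -> window=[20, 11] -> max=20
Recorded maximums: 46 7 20 20 35 35 15 20 20
Changes between consecutive maximums: 5

Answer: 5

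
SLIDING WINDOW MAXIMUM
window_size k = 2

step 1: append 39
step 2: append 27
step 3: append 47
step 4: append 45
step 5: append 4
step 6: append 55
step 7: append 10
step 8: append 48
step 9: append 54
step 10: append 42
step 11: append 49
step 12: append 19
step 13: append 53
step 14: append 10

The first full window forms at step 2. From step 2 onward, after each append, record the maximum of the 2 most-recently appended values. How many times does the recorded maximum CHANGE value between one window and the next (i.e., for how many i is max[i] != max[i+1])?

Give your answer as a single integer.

step 1: append 39 -> window=[39] (not full yet)
step 2: append 27 -> window=[39, 27] -> max=39
step 3: append 47 -> window=[27, 47] -> max=47
step 4: append 45 -> window=[47, 45] -> max=47
step 5: append 4 -> window=[45, 4] -> max=45
step 6: append 55 -> window=[4, 55] -> max=55
step 7: append 10 -> window=[55, 10] -> max=55
step 8: append 48 -> window=[10, 48] -> max=48
step 9: append 54 -> window=[48, 54] -> max=54
step 10: append 42 -> window=[54, 42] -> max=54
step 11: append 49 -> window=[42, 49] -> max=49
step 12: append 19 -> window=[49, 19] -> max=49
step 13: append 53 -> window=[19, 53] -> max=53
step 14: append 10 -> window=[53, 10] -> max=53
Recorded maximums: 39 47 47 45 55 55 48 54 54 49 49 53 53
Changes between consecutive maximums: 7

Answer: 7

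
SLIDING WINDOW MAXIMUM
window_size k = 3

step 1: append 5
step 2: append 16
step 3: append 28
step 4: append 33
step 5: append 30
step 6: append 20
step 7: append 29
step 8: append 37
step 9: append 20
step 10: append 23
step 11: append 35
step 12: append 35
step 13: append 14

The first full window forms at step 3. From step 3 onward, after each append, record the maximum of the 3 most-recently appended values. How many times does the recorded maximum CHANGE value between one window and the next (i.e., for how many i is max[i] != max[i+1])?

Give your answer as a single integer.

step 1: append 5 -> window=[5] (not full yet)
step 2: append 16 -> window=[5, 16] (not full yet)
step 3: append 28 -> window=[5, 16, 28] -> max=28
step 4: append 33 -> window=[16, 28, 33] -> max=33
step 5: append 30 -> window=[28, 33, 30] -> max=33
step 6: append 20 -> window=[33, 30, 20] -> max=33
step 7: append 29 -> window=[30, 20, 29] -> max=30
step 8: append 37 -> window=[20, 29, 37] -> max=37
step 9: append 20 -> window=[29, 37, 20] -> max=37
step 10: append 23 -> window=[37, 20, 23] -> max=37
step 11: append 35 -> window=[20, 23, 35] -> max=35
step 12: append 35 -> window=[23, 35, 35] -> max=35
step 13: append 14 -> window=[35, 35, 14] -> max=35
Recorded maximums: 28 33 33 33 30 37 37 37 35 35 35
Changes between consecutive maximums: 4

Answer: 4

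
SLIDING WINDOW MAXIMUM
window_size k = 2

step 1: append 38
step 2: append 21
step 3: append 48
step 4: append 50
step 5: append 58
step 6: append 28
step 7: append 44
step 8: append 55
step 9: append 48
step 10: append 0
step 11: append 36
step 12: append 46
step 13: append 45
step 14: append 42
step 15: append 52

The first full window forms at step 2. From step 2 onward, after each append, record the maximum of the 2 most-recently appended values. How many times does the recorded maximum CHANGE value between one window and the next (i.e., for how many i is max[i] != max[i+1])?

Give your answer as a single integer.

Answer: 10

Derivation:
step 1: append 38 -> window=[38] (not full yet)
step 2: append 21 -> window=[38, 21] -> max=38
step 3: append 48 -> window=[21, 48] -> max=48
step 4: append 50 -> window=[48, 50] -> max=50
step 5: append 58 -> window=[50, 58] -> max=58
step 6: append 28 -> window=[58, 28] -> max=58
step 7: append 44 -> window=[28, 44] -> max=44
step 8: append 55 -> window=[44, 55] -> max=55
step 9: append 48 -> window=[55, 48] -> max=55
step 10: append 0 -> window=[48, 0] -> max=48
step 11: append 36 -> window=[0, 36] -> max=36
step 12: append 46 -> window=[36, 46] -> max=46
step 13: append 45 -> window=[46, 45] -> max=46
step 14: append 42 -> window=[45, 42] -> max=45
step 15: append 52 -> window=[42, 52] -> max=52
Recorded maximums: 38 48 50 58 58 44 55 55 48 36 46 46 45 52
Changes between consecutive maximums: 10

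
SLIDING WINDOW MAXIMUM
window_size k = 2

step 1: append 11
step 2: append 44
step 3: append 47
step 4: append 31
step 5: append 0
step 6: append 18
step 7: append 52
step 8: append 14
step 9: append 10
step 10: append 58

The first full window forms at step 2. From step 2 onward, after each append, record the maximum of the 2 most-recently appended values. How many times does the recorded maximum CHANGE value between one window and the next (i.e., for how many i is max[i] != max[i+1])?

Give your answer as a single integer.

step 1: append 11 -> window=[11] (not full yet)
step 2: append 44 -> window=[11, 44] -> max=44
step 3: append 47 -> window=[44, 47] -> max=47
step 4: append 31 -> window=[47, 31] -> max=47
step 5: append 0 -> window=[31, 0] -> max=31
step 6: append 18 -> window=[0, 18] -> max=18
step 7: append 52 -> window=[18, 52] -> max=52
step 8: append 14 -> window=[52, 14] -> max=52
step 9: append 10 -> window=[14, 10] -> max=14
step 10: append 58 -> window=[10, 58] -> max=58
Recorded maximums: 44 47 47 31 18 52 52 14 58
Changes between consecutive maximums: 6

Answer: 6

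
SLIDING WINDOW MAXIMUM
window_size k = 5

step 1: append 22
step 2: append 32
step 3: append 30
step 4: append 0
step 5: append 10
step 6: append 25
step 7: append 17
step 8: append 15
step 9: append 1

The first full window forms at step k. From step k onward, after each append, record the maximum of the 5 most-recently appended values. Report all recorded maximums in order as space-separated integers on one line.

step 1: append 22 -> window=[22] (not full yet)
step 2: append 32 -> window=[22, 32] (not full yet)
step 3: append 30 -> window=[22, 32, 30] (not full yet)
step 4: append 0 -> window=[22, 32, 30, 0] (not full yet)
step 5: append 10 -> window=[22, 32, 30, 0, 10] -> max=32
step 6: append 25 -> window=[32, 30, 0, 10, 25] -> max=32
step 7: append 17 -> window=[30, 0, 10, 25, 17] -> max=30
step 8: append 15 -> window=[0, 10, 25, 17, 15] -> max=25
step 9: append 1 -> window=[10, 25, 17, 15, 1] -> max=25

Answer: 32 32 30 25 25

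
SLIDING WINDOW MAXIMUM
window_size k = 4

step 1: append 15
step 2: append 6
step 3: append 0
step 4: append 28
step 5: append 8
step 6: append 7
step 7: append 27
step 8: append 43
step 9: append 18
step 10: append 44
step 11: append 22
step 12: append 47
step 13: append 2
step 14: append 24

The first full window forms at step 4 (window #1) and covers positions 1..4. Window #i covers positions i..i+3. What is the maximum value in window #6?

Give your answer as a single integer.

step 1: append 15 -> window=[15] (not full yet)
step 2: append 6 -> window=[15, 6] (not full yet)
step 3: append 0 -> window=[15, 6, 0] (not full yet)
step 4: append 28 -> window=[15, 6, 0, 28] -> max=28
step 5: append 8 -> window=[6, 0, 28, 8] -> max=28
step 6: append 7 -> window=[0, 28, 8, 7] -> max=28
step 7: append 27 -> window=[28, 8, 7, 27] -> max=28
step 8: append 43 -> window=[8, 7, 27, 43] -> max=43
step 9: append 18 -> window=[7, 27, 43, 18] -> max=43
Window #6 max = 43

Answer: 43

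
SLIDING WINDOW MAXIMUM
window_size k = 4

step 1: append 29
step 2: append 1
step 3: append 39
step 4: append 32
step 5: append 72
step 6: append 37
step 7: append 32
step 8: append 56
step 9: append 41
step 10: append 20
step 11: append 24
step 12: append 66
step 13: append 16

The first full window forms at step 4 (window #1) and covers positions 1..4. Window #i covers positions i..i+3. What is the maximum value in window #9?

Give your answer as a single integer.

Answer: 66

Derivation:
step 1: append 29 -> window=[29] (not full yet)
step 2: append 1 -> window=[29, 1] (not full yet)
step 3: append 39 -> window=[29, 1, 39] (not full yet)
step 4: append 32 -> window=[29, 1, 39, 32] -> max=39
step 5: append 72 -> window=[1, 39, 32, 72] -> max=72
step 6: append 37 -> window=[39, 32, 72, 37] -> max=72
step 7: append 32 -> window=[32, 72, 37, 32] -> max=72
step 8: append 56 -> window=[72, 37, 32, 56] -> max=72
step 9: append 41 -> window=[37, 32, 56, 41] -> max=56
step 10: append 20 -> window=[32, 56, 41, 20] -> max=56
step 11: append 24 -> window=[56, 41, 20, 24] -> max=56
step 12: append 66 -> window=[41, 20, 24, 66] -> max=66
Window #9 max = 66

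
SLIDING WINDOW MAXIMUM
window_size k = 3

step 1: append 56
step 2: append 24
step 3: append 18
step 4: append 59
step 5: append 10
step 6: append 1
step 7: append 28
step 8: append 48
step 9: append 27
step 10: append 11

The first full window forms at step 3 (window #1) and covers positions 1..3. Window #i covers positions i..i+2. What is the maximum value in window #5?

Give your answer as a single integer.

Answer: 28

Derivation:
step 1: append 56 -> window=[56] (not full yet)
step 2: append 24 -> window=[56, 24] (not full yet)
step 3: append 18 -> window=[56, 24, 18] -> max=56
step 4: append 59 -> window=[24, 18, 59] -> max=59
step 5: append 10 -> window=[18, 59, 10] -> max=59
step 6: append 1 -> window=[59, 10, 1] -> max=59
step 7: append 28 -> window=[10, 1, 28] -> max=28
Window #5 max = 28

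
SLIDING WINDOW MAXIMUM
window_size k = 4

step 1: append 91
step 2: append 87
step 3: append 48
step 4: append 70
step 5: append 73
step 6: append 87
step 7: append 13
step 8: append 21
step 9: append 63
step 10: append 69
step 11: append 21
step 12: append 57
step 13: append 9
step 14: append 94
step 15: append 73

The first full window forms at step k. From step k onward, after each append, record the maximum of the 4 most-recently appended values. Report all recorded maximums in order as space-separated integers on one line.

step 1: append 91 -> window=[91] (not full yet)
step 2: append 87 -> window=[91, 87] (not full yet)
step 3: append 48 -> window=[91, 87, 48] (not full yet)
step 4: append 70 -> window=[91, 87, 48, 70] -> max=91
step 5: append 73 -> window=[87, 48, 70, 73] -> max=87
step 6: append 87 -> window=[48, 70, 73, 87] -> max=87
step 7: append 13 -> window=[70, 73, 87, 13] -> max=87
step 8: append 21 -> window=[73, 87, 13, 21] -> max=87
step 9: append 63 -> window=[87, 13, 21, 63] -> max=87
step 10: append 69 -> window=[13, 21, 63, 69] -> max=69
step 11: append 21 -> window=[21, 63, 69, 21] -> max=69
step 12: append 57 -> window=[63, 69, 21, 57] -> max=69
step 13: append 9 -> window=[69, 21, 57, 9] -> max=69
step 14: append 94 -> window=[21, 57, 9, 94] -> max=94
step 15: append 73 -> window=[57, 9, 94, 73] -> max=94

Answer: 91 87 87 87 87 87 69 69 69 69 94 94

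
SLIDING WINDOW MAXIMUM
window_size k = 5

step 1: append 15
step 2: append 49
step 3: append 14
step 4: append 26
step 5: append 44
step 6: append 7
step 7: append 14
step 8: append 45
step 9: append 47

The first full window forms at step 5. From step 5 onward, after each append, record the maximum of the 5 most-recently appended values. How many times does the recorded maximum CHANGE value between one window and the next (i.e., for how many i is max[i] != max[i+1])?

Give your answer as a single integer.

step 1: append 15 -> window=[15] (not full yet)
step 2: append 49 -> window=[15, 49] (not full yet)
step 3: append 14 -> window=[15, 49, 14] (not full yet)
step 4: append 26 -> window=[15, 49, 14, 26] (not full yet)
step 5: append 44 -> window=[15, 49, 14, 26, 44] -> max=49
step 6: append 7 -> window=[49, 14, 26, 44, 7] -> max=49
step 7: append 14 -> window=[14, 26, 44, 7, 14] -> max=44
step 8: append 45 -> window=[26, 44, 7, 14, 45] -> max=45
step 9: append 47 -> window=[44, 7, 14, 45, 47] -> max=47
Recorded maximums: 49 49 44 45 47
Changes between consecutive maximums: 3

Answer: 3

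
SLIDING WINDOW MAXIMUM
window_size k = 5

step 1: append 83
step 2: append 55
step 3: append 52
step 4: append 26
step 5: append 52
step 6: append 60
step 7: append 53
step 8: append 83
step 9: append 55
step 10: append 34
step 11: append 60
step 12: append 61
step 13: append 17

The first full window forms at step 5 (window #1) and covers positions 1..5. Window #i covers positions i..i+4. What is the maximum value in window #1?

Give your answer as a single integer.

Answer: 83

Derivation:
step 1: append 83 -> window=[83] (not full yet)
step 2: append 55 -> window=[83, 55] (not full yet)
step 3: append 52 -> window=[83, 55, 52] (not full yet)
step 4: append 26 -> window=[83, 55, 52, 26] (not full yet)
step 5: append 52 -> window=[83, 55, 52, 26, 52] -> max=83
Window #1 max = 83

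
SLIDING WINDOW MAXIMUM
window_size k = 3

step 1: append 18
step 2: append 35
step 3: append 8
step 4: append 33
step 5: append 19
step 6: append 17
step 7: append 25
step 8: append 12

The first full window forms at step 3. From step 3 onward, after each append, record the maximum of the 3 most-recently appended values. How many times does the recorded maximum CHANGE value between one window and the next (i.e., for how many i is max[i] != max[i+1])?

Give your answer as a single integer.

step 1: append 18 -> window=[18] (not full yet)
step 2: append 35 -> window=[18, 35] (not full yet)
step 3: append 8 -> window=[18, 35, 8] -> max=35
step 4: append 33 -> window=[35, 8, 33] -> max=35
step 5: append 19 -> window=[8, 33, 19] -> max=33
step 6: append 17 -> window=[33, 19, 17] -> max=33
step 7: append 25 -> window=[19, 17, 25] -> max=25
step 8: append 12 -> window=[17, 25, 12] -> max=25
Recorded maximums: 35 35 33 33 25 25
Changes between consecutive maximums: 2

Answer: 2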